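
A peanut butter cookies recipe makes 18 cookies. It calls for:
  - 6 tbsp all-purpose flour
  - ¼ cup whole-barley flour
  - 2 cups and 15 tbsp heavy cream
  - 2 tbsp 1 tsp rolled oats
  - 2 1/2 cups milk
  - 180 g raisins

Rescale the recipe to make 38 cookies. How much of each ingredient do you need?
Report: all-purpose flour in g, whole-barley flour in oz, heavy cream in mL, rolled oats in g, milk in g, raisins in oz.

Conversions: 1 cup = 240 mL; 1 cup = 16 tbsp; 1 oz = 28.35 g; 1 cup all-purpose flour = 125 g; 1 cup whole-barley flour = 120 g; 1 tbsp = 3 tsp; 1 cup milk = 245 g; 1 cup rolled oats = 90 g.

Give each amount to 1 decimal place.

Scaling factor: 38/18 = 19/9.
all-purpose flour: 6 tbsp × 19/9 ÷ 16 tbsp/cup × 125 g/cup ≈ 99.0 g
whole-barley flour: 0.25 cup × 19/9 × 120 g/cup ÷ 28.35 g/oz ≈ 2.2 oz
heavy cream: (2 cup + 15 tbsp = 2.9375 cup) × 19/9 × 240 mL/cup ≈ 1488.3 mL
rolled oats: (2 tbsp + 1 tsp = 7/3 tbsp) × 19/9 ÷ 16 tbsp/cup × 90 g/cup ≈ 27.7 g
milk: 2.5 cup × 19/9 × 245 g/cup ≈ 1293.1 g
raisins: 180 g × 19/9 ÷ 28.35 g/oz ≈ 13.4 oz

all-purpose flour: 99.0 g; whole-barley flour: 2.2 oz; heavy cream: 1488.3 mL; rolled oats: 27.7 g; milk: 1293.1 g; raisins: 13.4 oz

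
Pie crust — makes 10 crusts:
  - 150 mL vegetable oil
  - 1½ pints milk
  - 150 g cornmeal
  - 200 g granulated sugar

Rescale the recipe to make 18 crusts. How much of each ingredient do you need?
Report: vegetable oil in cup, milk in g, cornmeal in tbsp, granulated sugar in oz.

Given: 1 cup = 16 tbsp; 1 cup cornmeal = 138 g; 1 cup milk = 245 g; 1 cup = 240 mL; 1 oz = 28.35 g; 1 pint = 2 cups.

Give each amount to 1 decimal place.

Scaling factor: 18/10 = 9/5 = 1.8.
vegetable oil: 150 mL × 9/5 ÷ 240 mL/cup ≈ 1.1 cup
milk: 1.5 pint × 9/5 × 2 cup/pint × 245 g/cup = 1323.0 g
cornmeal: 150 g × 9/5 ÷ 138 g/cup × 16 tbsp/cup ≈ 31.3 tbsp
granulated sugar: 200 g × 9/5 ÷ 28.35 g/oz ≈ 12.7 oz

vegetable oil: 1.1 cup; milk: 1323.0 g; cornmeal: 31.3 tbsp; granulated sugar: 12.7 oz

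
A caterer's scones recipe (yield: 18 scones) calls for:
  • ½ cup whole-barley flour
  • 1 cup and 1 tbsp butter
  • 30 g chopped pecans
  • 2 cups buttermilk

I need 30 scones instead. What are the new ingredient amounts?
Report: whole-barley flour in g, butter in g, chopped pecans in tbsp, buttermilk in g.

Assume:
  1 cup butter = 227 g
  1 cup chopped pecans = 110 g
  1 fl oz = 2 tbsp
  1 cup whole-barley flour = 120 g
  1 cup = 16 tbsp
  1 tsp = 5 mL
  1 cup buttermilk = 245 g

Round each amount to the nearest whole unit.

Scaling factor: 30/18 = 5/3.
whole-barley flour: 0.5 cup × 5/3 × 120 g/cup = 100 g
butter: (1 cup + 1 tbsp = 1.0625 cup) × 5/3 × 227 g/cup ≈ 402 g
chopped pecans: 30 g × 5/3 ÷ 110 g/cup × 16 tbsp/cup ≈ 7 tbsp
buttermilk: 2 cup × 5/3 × 245 g/cup ≈ 817 g

whole-barley flour: 100 g; butter: 402 g; chopped pecans: 7 tbsp; buttermilk: 817 g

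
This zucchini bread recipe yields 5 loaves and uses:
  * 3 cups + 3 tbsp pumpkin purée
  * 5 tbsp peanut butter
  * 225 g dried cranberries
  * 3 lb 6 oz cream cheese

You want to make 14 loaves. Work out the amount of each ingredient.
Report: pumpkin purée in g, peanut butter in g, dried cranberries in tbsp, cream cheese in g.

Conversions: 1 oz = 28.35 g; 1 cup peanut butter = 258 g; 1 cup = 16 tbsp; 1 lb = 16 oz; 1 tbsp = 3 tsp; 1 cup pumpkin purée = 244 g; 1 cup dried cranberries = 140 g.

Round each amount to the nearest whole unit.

Scaling factor: 14/5 = 2.8.
pumpkin purée: (3 cup + 3 tbsp = 3.1875 cup) × 14/5 × 244 g/cup ≈ 2178 g
peanut butter: 5 tbsp × 14/5 ÷ 16 tbsp/cup × 258 g/cup ≈ 226 g
dried cranberries: 225 g × 14/5 ÷ 140 g/cup × 16 tbsp/cup = 72 tbsp
cream cheese: (3 lb + 6 oz = 3.375 lb) × 14/5 × 16 oz/lb × 28.35 g/oz ≈ 4287 g

pumpkin purée: 2178 g; peanut butter: 226 g; dried cranberries: 72 tbsp; cream cheese: 4287 g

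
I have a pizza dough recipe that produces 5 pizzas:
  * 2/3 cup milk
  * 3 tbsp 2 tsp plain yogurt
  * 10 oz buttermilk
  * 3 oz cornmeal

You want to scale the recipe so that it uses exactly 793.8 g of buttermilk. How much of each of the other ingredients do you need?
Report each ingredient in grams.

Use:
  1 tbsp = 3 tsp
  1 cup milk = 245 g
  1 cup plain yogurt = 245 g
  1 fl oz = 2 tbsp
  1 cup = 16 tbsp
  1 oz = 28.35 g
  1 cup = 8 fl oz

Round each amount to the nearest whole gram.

The original recipe has 283.5 g of buttermilk, so the scaling factor is 793.8 ÷ 283.5 = 14/5 = 2.8.
milk: 2/3 cup × 14/5 × 245 g/cup ≈ 457 g
plain yogurt: (3 tbsp + 2 tsp = 11/3 tbsp) × 14/5 ÷ 16 tbsp/cup × 245 g/cup ≈ 157 g
cornmeal: 3 oz × 14/5 × 28.35 g/oz ≈ 238 g

milk: 457 g; plain yogurt: 157 g; cornmeal: 238 g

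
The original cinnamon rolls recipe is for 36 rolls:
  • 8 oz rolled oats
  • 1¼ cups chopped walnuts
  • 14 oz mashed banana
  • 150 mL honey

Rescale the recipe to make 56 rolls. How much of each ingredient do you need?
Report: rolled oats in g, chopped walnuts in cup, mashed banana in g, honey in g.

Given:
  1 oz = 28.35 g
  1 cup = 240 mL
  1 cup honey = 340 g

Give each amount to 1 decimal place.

Scaling factor: 56/36 = 14/9.
rolled oats: 8 oz × 14/9 × 28.35 g/oz = 352.8 g
chopped walnuts: 1.25 cup × 14/9 ≈ 1.9 cup
mashed banana: 14 oz × 14/9 × 28.35 g/oz = 617.4 g
honey: 150 mL × 14/9 ÷ 240 mL/cup × 340 g/cup ≈ 330.6 g

rolled oats: 352.8 g; chopped walnuts: 1.9 cup; mashed banana: 617.4 g; honey: 330.6 g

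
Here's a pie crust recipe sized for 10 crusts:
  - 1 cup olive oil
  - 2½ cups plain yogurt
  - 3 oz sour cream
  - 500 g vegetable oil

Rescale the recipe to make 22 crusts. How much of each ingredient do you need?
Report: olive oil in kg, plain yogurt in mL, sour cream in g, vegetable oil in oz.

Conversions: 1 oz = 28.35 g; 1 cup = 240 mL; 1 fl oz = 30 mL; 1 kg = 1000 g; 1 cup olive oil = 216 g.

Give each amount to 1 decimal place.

Scaling factor: 22/10 = 11/5 = 2.2.
olive oil: 1 cup × 11/5 × 216 g/cup ÷ 1000 g/kg ≈ 0.5 kg
plain yogurt: 2.5 cup × 11/5 × 240 mL/cup = 1320.0 mL
sour cream: 3 oz × 11/5 × 28.35 g/oz ≈ 187.1 g
vegetable oil: 500 g × 11/5 ÷ 28.35 g/oz ≈ 38.8 oz

olive oil: 0.5 kg; plain yogurt: 1320.0 mL; sour cream: 187.1 g; vegetable oil: 38.8 oz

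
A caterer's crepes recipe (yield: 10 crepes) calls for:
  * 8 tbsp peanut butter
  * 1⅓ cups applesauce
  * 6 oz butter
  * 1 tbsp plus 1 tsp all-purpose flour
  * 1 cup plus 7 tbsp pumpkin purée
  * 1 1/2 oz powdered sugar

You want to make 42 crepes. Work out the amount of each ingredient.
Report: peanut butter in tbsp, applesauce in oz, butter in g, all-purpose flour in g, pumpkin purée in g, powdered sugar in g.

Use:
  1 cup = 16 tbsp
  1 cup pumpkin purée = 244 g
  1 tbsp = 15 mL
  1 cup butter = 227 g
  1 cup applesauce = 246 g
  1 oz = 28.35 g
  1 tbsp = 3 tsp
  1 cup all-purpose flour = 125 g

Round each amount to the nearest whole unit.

Scaling factor: 42/10 = 21/5 = 4.2.
peanut butter: 8 tbsp × 21/5 ≈ 34 tbsp
applesauce: 4/3 cup × 21/5 × 246 g/cup ÷ 28.35 g/oz ≈ 49 oz
butter: 6 oz × 21/5 × 28.35 g/oz ≈ 714 g
all-purpose flour: (1 tbsp + 1 tsp = 4/3 tbsp) × 21/5 ÷ 16 tbsp/cup × 125 g/cup ≈ 44 g
pumpkin purée: (1 cup + 7 tbsp = 1.4375 cup) × 21/5 × 244 g/cup ≈ 1473 g
powdered sugar: 1.5 oz × 21/5 × 28.35 g/oz ≈ 179 g

peanut butter: 34 tbsp; applesauce: 49 oz; butter: 714 g; all-purpose flour: 44 g; pumpkin purée: 1473 g; powdered sugar: 179 g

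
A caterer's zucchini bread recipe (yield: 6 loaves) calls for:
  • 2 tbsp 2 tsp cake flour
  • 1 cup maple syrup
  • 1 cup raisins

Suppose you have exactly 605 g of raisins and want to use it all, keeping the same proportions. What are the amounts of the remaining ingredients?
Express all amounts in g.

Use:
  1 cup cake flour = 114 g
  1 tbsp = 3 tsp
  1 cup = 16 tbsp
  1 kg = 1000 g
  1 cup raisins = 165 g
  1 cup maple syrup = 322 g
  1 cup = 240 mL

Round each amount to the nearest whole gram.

cake flour: 70 g; maple syrup: 1181 g

The original recipe has 165 g of raisins, so the scaling factor is 605 ÷ 165 = 11/3.
cake flour: (2 tbsp + 2 tsp = 8/3 tbsp) × 11/3 ÷ 16 tbsp/cup × 114 g/cup ≈ 70 g
maple syrup: 1 cup × 11/3 × 322 g/cup ≈ 1181 g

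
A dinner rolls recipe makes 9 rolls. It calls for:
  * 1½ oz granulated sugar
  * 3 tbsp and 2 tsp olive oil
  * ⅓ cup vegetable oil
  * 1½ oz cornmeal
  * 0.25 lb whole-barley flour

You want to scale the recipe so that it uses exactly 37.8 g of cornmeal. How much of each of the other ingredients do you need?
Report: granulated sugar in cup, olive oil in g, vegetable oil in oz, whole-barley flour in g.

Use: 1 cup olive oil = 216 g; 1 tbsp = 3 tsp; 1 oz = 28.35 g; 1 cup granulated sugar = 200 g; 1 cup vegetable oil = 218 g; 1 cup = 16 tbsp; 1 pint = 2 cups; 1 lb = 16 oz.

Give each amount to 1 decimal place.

granulated sugar: 0.2 cup; olive oil: 44.0 g; vegetable oil: 2.3 oz; whole-barley flour: 100.8 g

The original recipe has 42.525 g of cornmeal, so the scaling factor is 37.8 ÷ 42.525 = 8/9.
granulated sugar: 1.5 oz × 8/9 × 28.35 g/oz ÷ 200 g/cup ≈ 0.2 cup
olive oil: (3 tbsp + 2 tsp = 11/3 tbsp) × 8/9 ÷ 16 tbsp/cup × 216 g/cup = 44.0 g
vegetable oil: 1/3 cup × 8/9 × 218 g/cup ÷ 28.35 g/oz ≈ 2.3 oz
whole-barley flour: 0.25 lb × 8/9 × 16 oz/lb × 28.35 g/oz = 100.8 g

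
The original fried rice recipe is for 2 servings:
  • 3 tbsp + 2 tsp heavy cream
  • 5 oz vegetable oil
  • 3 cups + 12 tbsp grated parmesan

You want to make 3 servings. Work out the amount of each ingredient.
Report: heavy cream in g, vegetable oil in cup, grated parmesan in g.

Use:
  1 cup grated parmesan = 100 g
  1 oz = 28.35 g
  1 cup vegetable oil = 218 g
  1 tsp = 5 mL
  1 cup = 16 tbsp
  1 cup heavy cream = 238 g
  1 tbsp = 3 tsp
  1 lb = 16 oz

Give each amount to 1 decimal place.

heavy cream: 81.8 g; vegetable oil: 1.0 cup; grated parmesan: 562.5 g

Scaling factor: 3/2 = 1.5.
heavy cream: (3 tbsp + 2 tsp = 11/3 tbsp) × 3/2 ÷ 16 tbsp/cup × 238 g/cup ≈ 81.8 g
vegetable oil: 5 oz × 3/2 × 28.35 g/oz ÷ 218 g/cup ≈ 1.0 cup
grated parmesan: (3 cup + 12 tbsp = 3.75 cup) × 3/2 × 100 g/cup = 562.5 g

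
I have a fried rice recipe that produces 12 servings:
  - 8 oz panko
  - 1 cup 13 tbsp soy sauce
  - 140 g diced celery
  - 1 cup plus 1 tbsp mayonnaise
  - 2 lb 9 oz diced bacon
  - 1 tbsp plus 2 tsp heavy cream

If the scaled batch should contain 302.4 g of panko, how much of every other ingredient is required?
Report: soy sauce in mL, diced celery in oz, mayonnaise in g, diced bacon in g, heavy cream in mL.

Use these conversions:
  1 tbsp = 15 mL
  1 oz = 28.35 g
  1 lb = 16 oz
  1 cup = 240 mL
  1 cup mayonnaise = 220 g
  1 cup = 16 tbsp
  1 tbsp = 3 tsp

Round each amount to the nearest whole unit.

The original recipe has 226.8 g of panko, so the scaling factor is 302.4 ÷ 226.8 = 4/3.
soy sauce: (1 cup + 13 tbsp = 1.8125 cup) × 4/3 × 240 mL/cup = 580 mL
diced celery: 140 g × 4/3 ÷ 28.35 g/oz ≈ 7 oz
mayonnaise: (1 cup + 1 tbsp = 1.0625 cup) × 4/3 × 220 g/cup ≈ 312 g
diced bacon: (2 lb + 9 oz = 2.5625 lb) × 4/3 × 16 oz/lb × 28.35 g/oz ≈ 1550 g
heavy cream: (1 tbsp + 2 tsp = 5/3 tbsp) × 4/3 × 15 mL/tbsp ≈ 33 mL

soy sauce: 580 mL; diced celery: 7 oz; mayonnaise: 312 g; diced bacon: 1550 g; heavy cream: 33 mL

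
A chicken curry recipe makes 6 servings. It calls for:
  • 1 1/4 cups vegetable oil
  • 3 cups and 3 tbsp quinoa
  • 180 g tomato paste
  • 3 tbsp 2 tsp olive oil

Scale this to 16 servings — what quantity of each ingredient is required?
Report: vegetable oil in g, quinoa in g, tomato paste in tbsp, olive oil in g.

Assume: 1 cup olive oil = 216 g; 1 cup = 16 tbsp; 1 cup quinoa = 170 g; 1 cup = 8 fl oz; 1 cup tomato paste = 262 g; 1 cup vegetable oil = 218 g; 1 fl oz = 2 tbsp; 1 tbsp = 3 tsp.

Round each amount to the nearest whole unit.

vegetable oil: 727 g; quinoa: 1445 g; tomato paste: 29 tbsp; olive oil: 132 g

Scaling factor: 16/6 = 8/3.
vegetable oil: 1.25 cup × 8/3 × 218 g/cup ≈ 727 g
quinoa: (3 cup + 3 tbsp = 3.1875 cup) × 8/3 × 170 g/cup = 1445 g
tomato paste: 180 g × 8/3 ÷ 262 g/cup × 16 tbsp/cup ≈ 29 tbsp
olive oil: (3 tbsp + 2 tsp = 11/3 tbsp) × 8/3 ÷ 16 tbsp/cup × 216 g/cup = 132 g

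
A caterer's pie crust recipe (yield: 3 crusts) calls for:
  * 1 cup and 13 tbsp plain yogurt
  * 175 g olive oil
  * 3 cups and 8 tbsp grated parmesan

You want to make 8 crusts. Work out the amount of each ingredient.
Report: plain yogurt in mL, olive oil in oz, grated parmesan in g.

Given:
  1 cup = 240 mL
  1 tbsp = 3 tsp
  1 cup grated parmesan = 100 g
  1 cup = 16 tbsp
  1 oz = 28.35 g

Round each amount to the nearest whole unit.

plain yogurt: 1160 mL; olive oil: 16 oz; grated parmesan: 933 g

Scaling factor: 8/3.
plain yogurt: (1 cup + 13 tbsp = 1.8125 cup) × 8/3 × 240 mL/cup = 1160 mL
olive oil: 175 g × 8/3 ÷ 28.35 g/oz ≈ 16 oz
grated parmesan: (3 cup + 8 tbsp = 3.5 cup) × 8/3 × 100 g/cup ≈ 933 g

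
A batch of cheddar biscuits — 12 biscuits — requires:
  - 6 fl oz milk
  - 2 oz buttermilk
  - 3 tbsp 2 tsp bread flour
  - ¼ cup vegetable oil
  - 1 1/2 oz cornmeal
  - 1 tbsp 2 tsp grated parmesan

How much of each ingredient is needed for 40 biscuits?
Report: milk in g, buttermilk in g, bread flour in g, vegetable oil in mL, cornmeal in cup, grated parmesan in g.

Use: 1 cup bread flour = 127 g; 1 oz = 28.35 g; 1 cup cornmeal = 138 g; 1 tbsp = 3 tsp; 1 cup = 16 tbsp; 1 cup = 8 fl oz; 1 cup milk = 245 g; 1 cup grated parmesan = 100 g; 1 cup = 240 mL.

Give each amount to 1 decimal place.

milk: 612.5 g; buttermilk: 189.0 g; bread flour: 97.0 g; vegetable oil: 200.0 mL; cornmeal: 1.0 cup; grated parmesan: 34.7 g

Scaling factor: 40/12 = 10/3.
milk: 6 fl oz × 10/3 ÷ 8 fl oz/cup × 245 g/cup = 612.5 g
buttermilk: 2 oz × 10/3 × 28.35 g/oz = 189.0 g
bread flour: (3 tbsp + 2 tsp = 11/3 tbsp) × 10/3 ÷ 16 tbsp/cup × 127 g/cup ≈ 97.0 g
vegetable oil: 0.25 cup × 10/3 × 240 mL/cup = 200.0 mL
cornmeal: 1.5 oz × 10/3 × 28.35 g/oz ÷ 138 g/cup ≈ 1.0 cup
grated parmesan: (1 tbsp + 2 tsp = 5/3 tbsp) × 10/3 ÷ 16 tbsp/cup × 100 g/cup ≈ 34.7 g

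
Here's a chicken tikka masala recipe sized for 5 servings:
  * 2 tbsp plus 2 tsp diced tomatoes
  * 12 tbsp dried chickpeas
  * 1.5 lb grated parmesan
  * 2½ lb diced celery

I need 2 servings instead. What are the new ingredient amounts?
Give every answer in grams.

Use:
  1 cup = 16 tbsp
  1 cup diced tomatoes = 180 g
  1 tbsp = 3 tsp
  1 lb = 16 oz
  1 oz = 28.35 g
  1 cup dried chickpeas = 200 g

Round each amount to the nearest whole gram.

diced tomatoes: 12 g; dried chickpeas: 60 g; grated parmesan: 272 g; diced celery: 454 g

Scaling factor: 2/5 = 0.4.
diced tomatoes: (2 tbsp + 2 tsp = 8/3 tbsp) × 2/5 ÷ 16 tbsp/cup × 180 g/cup = 12 g
dried chickpeas: 12 tbsp × 2/5 ÷ 16 tbsp/cup × 200 g/cup = 60 g
grated parmesan: 1.5 lb × 2/5 × 16 oz/lb × 28.35 g/oz ≈ 272 g
diced celery: 2.5 lb × 2/5 × 16 oz/lb × 28.35 g/oz ≈ 454 g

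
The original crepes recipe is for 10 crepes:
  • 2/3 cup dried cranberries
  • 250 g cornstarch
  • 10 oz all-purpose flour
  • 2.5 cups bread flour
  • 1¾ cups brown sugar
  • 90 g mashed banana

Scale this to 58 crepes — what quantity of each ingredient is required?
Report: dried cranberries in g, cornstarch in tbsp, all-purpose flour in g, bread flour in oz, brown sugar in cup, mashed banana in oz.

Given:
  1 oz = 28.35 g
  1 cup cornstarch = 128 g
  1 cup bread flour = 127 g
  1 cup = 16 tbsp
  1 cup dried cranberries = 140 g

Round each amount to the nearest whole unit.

dried cranberries: 541 g; cornstarch: 181 tbsp; all-purpose flour: 1644 g; bread flour: 65 oz; brown sugar: 10 cup; mashed banana: 18 oz

Scaling factor: 58/10 = 29/5 = 5.8.
dried cranberries: 2/3 cup × 29/5 × 140 g/cup ≈ 541 g
cornstarch: 250 g × 29/5 ÷ 128 g/cup × 16 tbsp/cup ≈ 181 tbsp
all-purpose flour: 10 oz × 29/5 × 28.35 g/oz ≈ 1644 g
bread flour: 2.5 cup × 29/5 × 127 g/cup ÷ 28.35 g/oz ≈ 65 oz
brown sugar: 1.75 cup × 29/5 ≈ 10 cup
mashed banana: 90 g × 29/5 ÷ 28.35 g/oz ≈ 18 oz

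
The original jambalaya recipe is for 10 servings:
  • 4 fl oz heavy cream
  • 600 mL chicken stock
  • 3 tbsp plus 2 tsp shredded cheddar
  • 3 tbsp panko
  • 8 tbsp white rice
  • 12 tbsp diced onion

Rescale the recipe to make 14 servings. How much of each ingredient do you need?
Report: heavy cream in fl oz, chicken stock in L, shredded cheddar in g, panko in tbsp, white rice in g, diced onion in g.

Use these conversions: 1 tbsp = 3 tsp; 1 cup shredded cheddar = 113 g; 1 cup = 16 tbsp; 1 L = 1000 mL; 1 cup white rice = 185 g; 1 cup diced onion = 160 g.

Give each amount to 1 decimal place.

heavy cream: 5.6 fl oz; chicken stock: 0.8 L; shredded cheddar: 36.3 g; panko: 4.2 tbsp; white rice: 129.5 g; diced onion: 168.0 g

Scaling factor: 14/10 = 7/5 = 1.4.
heavy cream: 4 fl oz × 7/5 = 5.6 fl oz
chicken stock: 600 mL × 7/5 ÷ 1000 mL/L ≈ 0.8 L
shredded cheddar: (3 tbsp + 2 tsp = 11/3 tbsp) × 7/5 ÷ 16 tbsp/cup × 113 g/cup ≈ 36.3 g
panko: 3 tbsp × 7/5 = 4.2 tbsp
white rice: 8 tbsp × 7/5 ÷ 16 tbsp/cup × 185 g/cup = 129.5 g
diced onion: 12 tbsp × 7/5 ÷ 16 tbsp/cup × 160 g/cup = 168.0 g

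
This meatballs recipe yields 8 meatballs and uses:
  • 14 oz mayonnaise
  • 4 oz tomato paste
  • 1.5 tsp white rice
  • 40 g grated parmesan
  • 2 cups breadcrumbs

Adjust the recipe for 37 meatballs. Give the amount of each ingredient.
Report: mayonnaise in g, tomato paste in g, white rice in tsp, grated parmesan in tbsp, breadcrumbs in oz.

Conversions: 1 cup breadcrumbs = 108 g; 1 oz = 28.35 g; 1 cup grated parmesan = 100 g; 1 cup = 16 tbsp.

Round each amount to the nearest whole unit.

Scaling factor: 37/8 = 4.625.
mayonnaise: 14 oz × 37/8 × 28.35 g/oz ≈ 1836 g
tomato paste: 4 oz × 37/8 × 28.35 g/oz ≈ 524 g
white rice: 1.5 tsp × 37/8 ≈ 7 tsp
grated parmesan: 40 g × 37/8 ÷ 100 g/cup × 16 tbsp/cup ≈ 30 tbsp
breadcrumbs: 2 cup × 37/8 × 108 g/cup ÷ 28.35 g/oz ≈ 35 oz

mayonnaise: 1836 g; tomato paste: 524 g; white rice: 7 tsp; grated parmesan: 30 tbsp; breadcrumbs: 35 oz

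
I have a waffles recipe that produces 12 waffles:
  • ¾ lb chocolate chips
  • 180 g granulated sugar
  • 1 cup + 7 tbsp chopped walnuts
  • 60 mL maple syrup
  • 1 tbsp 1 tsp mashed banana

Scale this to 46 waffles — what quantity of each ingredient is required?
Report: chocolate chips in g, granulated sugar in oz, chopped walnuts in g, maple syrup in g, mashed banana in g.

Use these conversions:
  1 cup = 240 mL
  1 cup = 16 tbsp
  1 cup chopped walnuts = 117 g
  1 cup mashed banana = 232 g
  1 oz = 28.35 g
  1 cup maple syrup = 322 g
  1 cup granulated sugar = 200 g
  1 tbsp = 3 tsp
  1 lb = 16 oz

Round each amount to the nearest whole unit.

chocolate chips: 1304 g; granulated sugar: 24 oz; chopped walnuts: 645 g; maple syrup: 309 g; mashed banana: 74 g

Scaling factor: 46/12 = 23/6.
chocolate chips: 0.75 lb × 23/6 × 16 oz/lb × 28.35 g/oz ≈ 1304 g
granulated sugar: 180 g × 23/6 ÷ 28.35 g/oz ≈ 24 oz
chopped walnuts: (1 cup + 7 tbsp = 1.4375 cup) × 23/6 × 117 g/cup ≈ 645 g
maple syrup: 60 mL × 23/6 ÷ 240 mL/cup × 322 g/cup ≈ 309 g
mashed banana: (1 tbsp + 1 tsp = 4/3 tbsp) × 23/6 ÷ 16 tbsp/cup × 232 g/cup ≈ 74 g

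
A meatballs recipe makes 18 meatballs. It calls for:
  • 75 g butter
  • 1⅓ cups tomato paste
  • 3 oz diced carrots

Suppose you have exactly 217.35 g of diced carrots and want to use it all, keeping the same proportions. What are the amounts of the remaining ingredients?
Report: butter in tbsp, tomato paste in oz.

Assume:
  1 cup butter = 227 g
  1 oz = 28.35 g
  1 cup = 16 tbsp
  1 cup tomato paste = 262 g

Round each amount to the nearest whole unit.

The original recipe has 85.05 g of diced carrots, so the scaling factor is 217.35 ÷ 85.05 = 23/9.
butter: 75 g × 23/9 ÷ 227 g/cup × 16 tbsp/cup ≈ 14 tbsp
tomato paste: 4/3 cup × 23/9 × 262 g/cup ÷ 28.35 g/oz ≈ 31 oz

butter: 14 tbsp; tomato paste: 31 oz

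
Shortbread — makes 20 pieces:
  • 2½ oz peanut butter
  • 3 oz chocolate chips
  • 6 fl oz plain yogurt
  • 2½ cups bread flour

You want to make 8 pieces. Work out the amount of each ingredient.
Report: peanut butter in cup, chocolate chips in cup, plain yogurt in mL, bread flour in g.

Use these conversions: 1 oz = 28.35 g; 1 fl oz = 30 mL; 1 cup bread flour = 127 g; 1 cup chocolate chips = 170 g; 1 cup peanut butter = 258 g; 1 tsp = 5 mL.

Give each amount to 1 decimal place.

Scaling factor: 8/20 = 2/5 = 0.4.
peanut butter: 2.5 oz × 2/5 × 28.35 g/oz ÷ 258 g/cup ≈ 0.1 cup
chocolate chips: 3 oz × 2/5 × 28.35 g/oz ÷ 170 g/cup ≈ 0.2 cup
plain yogurt: 6 fl oz × 2/5 × 30 mL/fl oz = 72.0 mL
bread flour: 2.5 cup × 2/5 × 127 g/cup = 127.0 g

peanut butter: 0.1 cup; chocolate chips: 0.2 cup; plain yogurt: 72.0 mL; bread flour: 127.0 g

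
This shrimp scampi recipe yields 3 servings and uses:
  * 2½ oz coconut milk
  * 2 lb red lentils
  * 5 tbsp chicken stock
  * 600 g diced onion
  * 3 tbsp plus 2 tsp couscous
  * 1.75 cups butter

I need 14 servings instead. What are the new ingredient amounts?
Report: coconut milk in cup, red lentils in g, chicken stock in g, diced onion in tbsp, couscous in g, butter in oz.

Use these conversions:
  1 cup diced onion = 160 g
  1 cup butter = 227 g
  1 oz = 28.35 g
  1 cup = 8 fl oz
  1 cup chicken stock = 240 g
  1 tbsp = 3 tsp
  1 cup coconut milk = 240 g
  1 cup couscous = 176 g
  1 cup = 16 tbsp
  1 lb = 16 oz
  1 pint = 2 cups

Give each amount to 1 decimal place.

Scaling factor: 14/3.
coconut milk: 2.5 oz × 14/3 × 28.35 g/oz ÷ 240 g/cup ≈ 1.4 cup
red lentils: 2 lb × 14/3 × 16 oz/lb × 28.35 g/oz = 4233.6 g
chicken stock: 5 tbsp × 14/3 ÷ 16 tbsp/cup × 240 g/cup = 350.0 g
diced onion: 600 g × 14/3 ÷ 160 g/cup × 16 tbsp/cup = 280.0 tbsp
couscous: (3 tbsp + 2 tsp = 11/3 tbsp) × 14/3 ÷ 16 tbsp/cup × 176 g/cup ≈ 188.2 g
butter: 1.75 cup × 14/3 × 227 g/cup ÷ 28.35 g/oz ≈ 65.4 oz

coconut milk: 1.4 cup; red lentils: 4233.6 g; chicken stock: 350.0 g; diced onion: 280.0 tbsp; couscous: 188.2 g; butter: 65.4 oz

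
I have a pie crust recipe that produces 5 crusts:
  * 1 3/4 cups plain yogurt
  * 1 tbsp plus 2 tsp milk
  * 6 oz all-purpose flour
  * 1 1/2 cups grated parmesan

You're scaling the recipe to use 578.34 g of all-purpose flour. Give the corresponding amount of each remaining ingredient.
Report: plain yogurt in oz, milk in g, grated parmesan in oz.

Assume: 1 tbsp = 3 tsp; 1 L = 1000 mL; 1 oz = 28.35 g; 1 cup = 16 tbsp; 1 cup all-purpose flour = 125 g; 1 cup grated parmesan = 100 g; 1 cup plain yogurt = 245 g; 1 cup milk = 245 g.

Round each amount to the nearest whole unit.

plain yogurt: 51 oz; milk: 87 g; grated parmesan: 18 oz

The original recipe has 170.1 g of all-purpose flour, so the scaling factor is 578.34 ÷ 170.1 = 17/5 = 3.4.
plain yogurt: 1.75 cup × 17/5 × 245 g/cup ÷ 28.35 g/oz ≈ 51 oz
milk: (1 tbsp + 2 tsp = 5/3 tbsp) × 17/5 ÷ 16 tbsp/cup × 245 g/cup ≈ 87 g
grated parmesan: 1.5 cup × 17/5 × 100 g/cup ÷ 28.35 g/oz ≈ 18 oz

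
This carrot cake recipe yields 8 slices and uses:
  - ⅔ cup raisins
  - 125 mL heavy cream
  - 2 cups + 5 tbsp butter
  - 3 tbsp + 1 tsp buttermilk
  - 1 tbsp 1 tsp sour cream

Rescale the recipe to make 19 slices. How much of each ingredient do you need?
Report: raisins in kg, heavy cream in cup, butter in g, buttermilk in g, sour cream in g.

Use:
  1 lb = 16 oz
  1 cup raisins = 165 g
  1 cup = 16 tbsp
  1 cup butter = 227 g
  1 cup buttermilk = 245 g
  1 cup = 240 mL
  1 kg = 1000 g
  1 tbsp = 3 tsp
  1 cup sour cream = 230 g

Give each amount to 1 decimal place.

Scaling factor: 19/8 = 2.375.
raisins: 2/3 cup × 19/8 × 165 g/cup ÷ 1000 g/kg ≈ 0.3 kg
heavy cream: 125 mL × 19/8 ÷ 240 mL/cup ≈ 1.2 cup
butter: (2 cup + 5 tbsp = 2.3125 cup) × 19/8 × 227 g/cup ≈ 1246.7 g
buttermilk: (3 tbsp + 1 tsp = 10/3 tbsp) × 19/8 ÷ 16 tbsp/cup × 245 g/cup ≈ 121.2 g
sour cream: (1 tbsp + 1 tsp = 4/3 tbsp) × 19/8 ÷ 16 tbsp/cup × 230 g/cup ≈ 45.5 g

raisins: 0.3 kg; heavy cream: 1.2 cup; butter: 1246.7 g; buttermilk: 121.2 g; sour cream: 45.5 g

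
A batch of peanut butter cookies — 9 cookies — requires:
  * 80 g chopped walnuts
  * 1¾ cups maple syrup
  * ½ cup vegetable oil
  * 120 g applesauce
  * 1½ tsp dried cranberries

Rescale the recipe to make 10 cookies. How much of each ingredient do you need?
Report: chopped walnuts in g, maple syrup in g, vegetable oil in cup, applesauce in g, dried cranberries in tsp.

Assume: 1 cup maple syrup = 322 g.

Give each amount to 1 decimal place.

chopped walnuts: 88.9 g; maple syrup: 626.1 g; vegetable oil: 0.6 cup; applesauce: 133.3 g; dried cranberries: 1.7 tsp

Scaling factor: 10/9.
chopped walnuts: 80 g × 10/9 ≈ 88.9 g
maple syrup: 1.75 cup × 10/9 × 322 g/cup ≈ 626.1 g
vegetable oil: 0.5 cup × 10/9 ≈ 0.6 cup
applesauce: 120 g × 10/9 ≈ 133.3 g
dried cranberries: 1.5 tsp × 10/9 ≈ 1.7 tsp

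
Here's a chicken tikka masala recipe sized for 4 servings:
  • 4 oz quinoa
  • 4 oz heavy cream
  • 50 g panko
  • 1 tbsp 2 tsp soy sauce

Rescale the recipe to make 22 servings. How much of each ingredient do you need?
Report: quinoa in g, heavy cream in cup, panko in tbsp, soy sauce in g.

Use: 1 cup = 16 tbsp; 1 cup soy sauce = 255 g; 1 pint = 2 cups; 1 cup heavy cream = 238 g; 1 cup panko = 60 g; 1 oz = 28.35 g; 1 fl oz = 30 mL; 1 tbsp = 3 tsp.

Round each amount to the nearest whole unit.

quinoa: 624 g; heavy cream: 3 cup; panko: 73 tbsp; soy sauce: 146 g

Scaling factor: 22/4 = 11/2 = 5.5.
quinoa: 4 oz × 11/2 × 28.35 g/oz ≈ 624 g
heavy cream: 4 oz × 11/2 × 28.35 g/oz ÷ 238 g/cup ≈ 3 cup
panko: 50 g × 11/2 ÷ 60 g/cup × 16 tbsp/cup ≈ 73 tbsp
soy sauce: (1 tbsp + 2 tsp = 5/3 tbsp) × 11/2 ÷ 16 tbsp/cup × 255 g/cup ≈ 146 g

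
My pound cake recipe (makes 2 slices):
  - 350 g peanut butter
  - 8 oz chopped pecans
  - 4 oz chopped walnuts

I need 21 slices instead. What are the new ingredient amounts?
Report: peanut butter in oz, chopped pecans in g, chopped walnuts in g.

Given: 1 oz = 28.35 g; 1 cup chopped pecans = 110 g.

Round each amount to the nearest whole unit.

peanut butter: 130 oz; chopped pecans: 2381 g; chopped walnuts: 1191 g

Scaling factor: 21/2 = 10.5.
peanut butter: 350 g × 21/2 ÷ 28.35 g/oz ≈ 130 oz
chopped pecans: 8 oz × 21/2 × 28.35 g/oz ≈ 2381 g
chopped walnuts: 4 oz × 21/2 × 28.35 g/oz ≈ 1191 g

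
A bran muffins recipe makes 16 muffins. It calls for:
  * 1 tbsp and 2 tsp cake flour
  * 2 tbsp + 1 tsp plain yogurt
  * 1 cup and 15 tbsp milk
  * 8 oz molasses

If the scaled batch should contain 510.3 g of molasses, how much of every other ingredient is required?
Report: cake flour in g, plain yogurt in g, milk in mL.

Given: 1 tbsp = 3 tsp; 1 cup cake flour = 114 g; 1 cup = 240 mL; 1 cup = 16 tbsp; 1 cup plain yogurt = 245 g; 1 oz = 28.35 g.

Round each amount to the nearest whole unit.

The original recipe has 226.8 g of molasses, so the scaling factor is 510.3 ÷ 226.8 = 9/4 = 2.25.
cake flour: (1 tbsp + 2 tsp = 5/3 tbsp) × 9/4 ÷ 16 tbsp/cup × 114 g/cup ≈ 27 g
plain yogurt: (2 tbsp + 1 tsp = 7/3 tbsp) × 9/4 ÷ 16 tbsp/cup × 245 g/cup ≈ 80 g
milk: (1 cup + 15 tbsp = 1.9375 cup) × 9/4 × 240 mL/cup ≈ 1046 mL

cake flour: 27 g; plain yogurt: 80 g; milk: 1046 mL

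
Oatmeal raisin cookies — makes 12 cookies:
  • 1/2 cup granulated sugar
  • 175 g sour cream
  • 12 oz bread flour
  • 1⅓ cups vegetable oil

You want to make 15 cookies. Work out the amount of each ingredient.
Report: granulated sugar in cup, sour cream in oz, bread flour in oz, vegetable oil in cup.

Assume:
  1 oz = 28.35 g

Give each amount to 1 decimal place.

granulated sugar: 0.6 cup; sour cream: 7.7 oz; bread flour: 15.0 oz; vegetable oil: 1.7 cup

Scaling factor: 15/12 = 5/4 = 1.25.
granulated sugar: 0.5 cup × 5/4 ≈ 0.6 cup
sour cream: 175 g × 5/4 ÷ 28.35 g/oz ≈ 7.7 oz
bread flour: 12 oz × 5/4 = 15.0 oz
vegetable oil: 4/3 cup × 5/4 ≈ 1.7 cup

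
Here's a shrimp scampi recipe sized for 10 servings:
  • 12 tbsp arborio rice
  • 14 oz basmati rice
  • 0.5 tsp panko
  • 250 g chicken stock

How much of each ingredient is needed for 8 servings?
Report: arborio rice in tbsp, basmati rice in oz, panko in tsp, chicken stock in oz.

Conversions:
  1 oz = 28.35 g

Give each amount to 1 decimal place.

arborio rice: 9.6 tbsp; basmati rice: 11.2 oz; panko: 0.4 tsp; chicken stock: 7.1 oz

Scaling factor: 8/10 = 4/5 = 0.8.
arborio rice: 12 tbsp × 4/5 = 9.6 tbsp
basmati rice: 14 oz × 4/5 = 11.2 oz
panko: 0.5 tsp × 4/5 = 0.4 tsp
chicken stock: 250 g × 4/5 ÷ 28.35 g/oz ≈ 7.1 oz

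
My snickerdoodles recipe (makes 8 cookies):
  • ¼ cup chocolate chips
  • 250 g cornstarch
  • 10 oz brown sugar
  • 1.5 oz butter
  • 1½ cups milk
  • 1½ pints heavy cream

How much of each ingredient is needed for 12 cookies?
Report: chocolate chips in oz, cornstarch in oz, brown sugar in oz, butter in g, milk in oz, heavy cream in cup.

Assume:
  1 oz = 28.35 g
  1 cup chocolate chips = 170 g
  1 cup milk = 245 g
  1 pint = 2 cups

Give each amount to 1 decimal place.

Scaling factor: 12/8 = 3/2 = 1.5.
chocolate chips: 0.25 cup × 3/2 × 170 g/cup ÷ 28.35 g/oz ≈ 2.2 oz
cornstarch: 250 g × 3/2 ÷ 28.35 g/oz ≈ 13.2 oz
brown sugar: 10 oz × 3/2 = 15.0 oz
butter: 1.5 oz × 3/2 × 28.35 g/oz ≈ 63.8 g
milk: 1.5 cup × 3/2 × 245 g/cup ÷ 28.35 g/oz ≈ 19.4 oz
heavy cream: 1.5 pint × 3/2 × 2 cup/pint = 4.5 cup

chocolate chips: 2.2 oz; cornstarch: 13.2 oz; brown sugar: 15.0 oz; butter: 63.8 g; milk: 19.4 oz; heavy cream: 4.5 cup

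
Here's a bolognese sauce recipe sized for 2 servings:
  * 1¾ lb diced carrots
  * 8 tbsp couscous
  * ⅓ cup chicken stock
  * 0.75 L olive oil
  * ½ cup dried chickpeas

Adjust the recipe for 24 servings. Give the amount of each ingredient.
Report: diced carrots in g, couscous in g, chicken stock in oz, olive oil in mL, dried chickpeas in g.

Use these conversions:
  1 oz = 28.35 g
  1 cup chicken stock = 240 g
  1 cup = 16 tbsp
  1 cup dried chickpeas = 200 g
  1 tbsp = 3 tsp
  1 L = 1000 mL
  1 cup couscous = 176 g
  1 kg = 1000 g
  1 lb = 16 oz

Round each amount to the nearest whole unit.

diced carrots: 9526 g; couscous: 1056 g; chicken stock: 34 oz; olive oil: 9000 mL; dried chickpeas: 1200 g

Scaling factor: 24/2 = 12.
diced carrots: 1.75 lb × 12 × 16 oz/lb × 28.35 g/oz ≈ 9526 g
couscous: 8 tbsp × 12 ÷ 16 tbsp/cup × 176 g/cup = 1056 g
chicken stock: 1/3 cup × 12 × 240 g/cup ÷ 28.35 g/oz ≈ 34 oz
olive oil: 0.75 L × 12 × 1000 mL/L = 9000 mL
dried chickpeas: 0.5 cup × 12 × 200 g/cup = 1200 g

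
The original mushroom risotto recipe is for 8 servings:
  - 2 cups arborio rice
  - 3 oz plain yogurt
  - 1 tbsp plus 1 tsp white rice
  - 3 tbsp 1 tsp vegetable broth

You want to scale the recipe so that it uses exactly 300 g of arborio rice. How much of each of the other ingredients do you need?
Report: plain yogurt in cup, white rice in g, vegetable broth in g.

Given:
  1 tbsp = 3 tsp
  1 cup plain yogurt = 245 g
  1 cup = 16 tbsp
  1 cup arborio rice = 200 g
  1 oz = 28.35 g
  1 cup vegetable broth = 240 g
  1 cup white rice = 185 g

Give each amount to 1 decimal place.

The original recipe has 400 g of arborio rice, so the scaling factor is 300 ÷ 400 = 3/4 = 0.75.
plain yogurt: 3 oz × 3/4 × 28.35 g/oz ÷ 245 g/cup ≈ 0.3 cup
white rice: (1 tbsp + 1 tsp = 4/3 tbsp) × 3/4 ÷ 16 tbsp/cup × 185 g/cup ≈ 11.6 g
vegetable broth: (3 tbsp + 1 tsp = 10/3 tbsp) × 3/4 ÷ 16 tbsp/cup × 240 g/cup = 37.5 g

plain yogurt: 0.3 cup; white rice: 11.6 g; vegetable broth: 37.5 g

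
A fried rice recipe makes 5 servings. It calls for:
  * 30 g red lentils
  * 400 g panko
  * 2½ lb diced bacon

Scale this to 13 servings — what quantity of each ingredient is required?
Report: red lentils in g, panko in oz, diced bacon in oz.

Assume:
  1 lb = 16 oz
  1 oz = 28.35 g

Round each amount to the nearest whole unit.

red lentils: 78 g; panko: 37 oz; diced bacon: 104 oz

Scaling factor: 13/5 = 2.6.
red lentils: 30 g × 13/5 = 78 g
panko: 400 g × 13/5 ÷ 28.35 g/oz ≈ 37 oz
diced bacon: 2.5 lb × 13/5 × 16 oz/lb = 104 oz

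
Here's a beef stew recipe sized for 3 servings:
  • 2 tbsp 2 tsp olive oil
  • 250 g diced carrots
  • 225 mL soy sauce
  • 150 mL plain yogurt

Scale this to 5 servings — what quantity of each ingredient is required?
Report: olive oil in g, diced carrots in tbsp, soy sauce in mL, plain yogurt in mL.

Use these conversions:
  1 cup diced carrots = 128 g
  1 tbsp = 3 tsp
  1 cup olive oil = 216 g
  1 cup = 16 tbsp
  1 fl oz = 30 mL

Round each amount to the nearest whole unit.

Scaling factor: 5/3.
olive oil: (2 tbsp + 2 tsp = 8/3 tbsp) × 5/3 ÷ 16 tbsp/cup × 216 g/cup = 60 g
diced carrots: 250 g × 5/3 ÷ 128 g/cup × 16 tbsp/cup ≈ 52 tbsp
soy sauce: 225 mL × 5/3 = 375 mL
plain yogurt: 150 mL × 5/3 = 250 mL

olive oil: 60 g; diced carrots: 52 tbsp; soy sauce: 375 mL; plain yogurt: 250 mL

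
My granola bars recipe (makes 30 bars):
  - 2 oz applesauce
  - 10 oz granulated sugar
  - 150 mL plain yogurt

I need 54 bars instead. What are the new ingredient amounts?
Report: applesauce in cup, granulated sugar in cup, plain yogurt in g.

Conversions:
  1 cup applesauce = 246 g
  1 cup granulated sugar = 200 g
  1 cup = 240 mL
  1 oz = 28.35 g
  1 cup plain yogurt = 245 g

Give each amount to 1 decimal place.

applesauce: 0.4 cup; granulated sugar: 2.6 cup; plain yogurt: 275.6 g

Scaling factor: 54/30 = 9/5 = 1.8.
applesauce: 2 oz × 9/5 × 28.35 g/oz ÷ 246 g/cup ≈ 0.4 cup
granulated sugar: 10 oz × 9/5 × 28.35 g/oz ÷ 200 g/cup ≈ 2.6 cup
plain yogurt: 150 mL × 9/5 ÷ 240 mL/cup × 245 g/cup ≈ 275.6 g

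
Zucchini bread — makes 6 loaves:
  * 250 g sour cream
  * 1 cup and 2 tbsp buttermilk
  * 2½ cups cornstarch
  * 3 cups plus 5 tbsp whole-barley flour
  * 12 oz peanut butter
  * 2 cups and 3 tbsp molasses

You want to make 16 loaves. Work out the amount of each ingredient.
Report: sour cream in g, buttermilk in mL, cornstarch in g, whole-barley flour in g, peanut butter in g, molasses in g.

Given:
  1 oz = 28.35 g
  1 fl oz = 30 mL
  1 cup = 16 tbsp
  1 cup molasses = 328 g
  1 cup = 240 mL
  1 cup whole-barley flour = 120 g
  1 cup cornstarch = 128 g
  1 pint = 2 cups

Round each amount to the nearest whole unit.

sour cream: 667 g; buttermilk: 720 mL; cornstarch: 853 g; whole-barley flour: 1060 g; peanut butter: 907 g; molasses: 1913 g

Scaling factor: 16/6 = 8/3.
sour cream: 250 g × 8/3 ≈ 667 g
buttermilk: (1 cup + 2 tbsp = 1.125 cup) × 8/3 × 240 mL/cup = 720 mL
cornstarch: 2.5 cup × 8/3 × 128 g/cup ≈ 853 g
whole-barley flour: (3 cup + 5 tbsp = 3.3125 cup) × 8/3 × 120 g/cup = 1060 g
peanut butter: 12 oz × 8/3 × 28.35 g/oz ≈ 907 g
molasses: (2 cup + 3 tbsp = 2.1875 cup) × 8/3 × 328 g/cup ≈ 1913 g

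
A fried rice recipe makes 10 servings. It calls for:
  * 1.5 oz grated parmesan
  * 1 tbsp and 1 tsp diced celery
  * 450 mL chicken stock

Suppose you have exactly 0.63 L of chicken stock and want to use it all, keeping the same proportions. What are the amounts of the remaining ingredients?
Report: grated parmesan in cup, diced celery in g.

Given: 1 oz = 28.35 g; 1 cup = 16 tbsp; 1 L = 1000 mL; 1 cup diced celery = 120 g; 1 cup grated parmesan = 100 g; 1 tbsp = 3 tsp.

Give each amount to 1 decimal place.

grated parmesan: 0.6 cup; diced celery: 14.0 g

The original recipe has 0.45 L of chicken stock, so the scaling factor is 0.63 ÷ 0.45 = 7/5 = 1.4.
grated parmesan: 1.5 oz × 7/5 × 28.35 g/oz ÷ 100 g/cup ≈ 0.6 cup
diced celery: (1 tbsp + 1 tsp = 4/3 tbsp) × 7/5 ÷ 16 tbsp/cup × 120 g/cup = 14.0 g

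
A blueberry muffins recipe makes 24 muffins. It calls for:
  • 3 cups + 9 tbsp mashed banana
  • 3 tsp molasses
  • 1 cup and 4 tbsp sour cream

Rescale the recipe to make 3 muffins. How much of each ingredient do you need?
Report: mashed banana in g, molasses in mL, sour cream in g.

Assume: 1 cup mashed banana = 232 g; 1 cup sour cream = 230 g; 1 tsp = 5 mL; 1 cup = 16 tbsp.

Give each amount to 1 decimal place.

Scaling factor: 3/24 = 1/8 = 0.125.
mashed banana: (3 cup + 9 tbsp = 3.5625 cup) × 1/8 × 232 g/cup ≈ 103.3 g
molasses: 3 tsp × 1/8 × 5 mL/tsp ≈ 1.9 mL
sour cream: (1 cup + 4 tbsp = 1.25 cup) × 1/8 × 230 g/cup ≈ 35.9 g

mashed banana: 103.3 g; molasses: 1.9 mL; sour cream: 35.9 g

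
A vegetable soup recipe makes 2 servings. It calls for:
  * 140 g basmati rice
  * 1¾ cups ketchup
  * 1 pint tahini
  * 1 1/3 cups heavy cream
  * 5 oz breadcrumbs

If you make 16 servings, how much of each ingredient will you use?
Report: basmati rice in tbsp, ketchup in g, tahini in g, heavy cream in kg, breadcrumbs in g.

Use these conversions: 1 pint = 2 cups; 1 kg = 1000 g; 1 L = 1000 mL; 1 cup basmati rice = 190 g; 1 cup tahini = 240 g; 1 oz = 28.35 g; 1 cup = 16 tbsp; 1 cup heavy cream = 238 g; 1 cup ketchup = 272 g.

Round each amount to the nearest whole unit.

Scaling factor: 16/2 = 8.
basmati rice: 140 g × 8 ÷ 190 g/cup × 16 tbsp/cup ≈ 94 tbsp
ketchup: 1.75 cup × 8 × 272 g/cup = 3808 g
tahini: 1 pint × 8 × 2 cup/pint × 240 g/cup = 3840 g
heavy cream: 4/3 cup × 8 × 238 g/cup ÷ 1000 g/kg ≈ 3 kg
breadcrumbs: 5 oz × 8 × 28.35 g/oz = 1134 g

basmati rice: 94 tbsp; ketchup: 3808 g; tahini: 3840 g; heavy cream: 3 kg; breadcrumbs: 1134 g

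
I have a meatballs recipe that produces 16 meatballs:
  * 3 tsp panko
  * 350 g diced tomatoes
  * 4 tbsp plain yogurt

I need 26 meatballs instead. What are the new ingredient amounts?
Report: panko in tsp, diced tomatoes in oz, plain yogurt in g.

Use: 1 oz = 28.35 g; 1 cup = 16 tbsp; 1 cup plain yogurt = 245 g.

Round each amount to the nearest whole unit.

Scaling factor: 26/16 = 13/8 = 1.625.
panko: 3 tsp × 13/8 ≈ 5 tsp
diced tomatoes: 350 g × 13/8 ÷ 28.35 g/oz ≈ 20 oz
plain yogurt: 4 tbsp × 13/8 ÷ 16 tbsp/cup × 245 g/cup ≈ 100 g

panko: 5 tsp; diced tomatoes: 20 oz; plain yogurt: 100 g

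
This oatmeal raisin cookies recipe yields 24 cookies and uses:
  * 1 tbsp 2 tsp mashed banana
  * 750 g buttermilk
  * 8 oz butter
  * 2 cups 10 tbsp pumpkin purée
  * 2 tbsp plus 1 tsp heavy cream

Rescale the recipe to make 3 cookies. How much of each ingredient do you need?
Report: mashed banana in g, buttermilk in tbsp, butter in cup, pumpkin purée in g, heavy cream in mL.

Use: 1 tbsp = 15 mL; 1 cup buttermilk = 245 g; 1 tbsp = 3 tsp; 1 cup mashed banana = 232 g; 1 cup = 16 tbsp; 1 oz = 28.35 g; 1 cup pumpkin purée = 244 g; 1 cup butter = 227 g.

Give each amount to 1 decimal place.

mashed banana: 3.0 g; buttermilk: 6.1 tbsp; butter: 0.1 cup; pumpkin purée: 80.1 g; heavy cream: 4.4 mL

Scaling factor: 3/24 = 1/8 = 0.125.
mashed banana: (1 tbsp + 2 tsp = 5/3 tbsp) × 1/8 ÷ 16 tbsp/cup × 232 g/cup ≈ 3.0 g
buttermilk: 750 g × 1/8 ÷ 245 g/cup × 16 tbsp/cup ≈ 6.1 tbsp
butter: 8 oz × 1/8 × 28.35 g/oz ÷ 227 g/cup ≈ 0.1 cup
pumpkin purée: (2 cup + 10 tbsp = 2.625 cup) × 1/8 × 244 g/cup ≈ 80.1 g
heavy cream: (2 tbsp + 1 tsp = 7/3 tbsp) × 1/8 × 15 mL/tbsp ≈ 4.4 mL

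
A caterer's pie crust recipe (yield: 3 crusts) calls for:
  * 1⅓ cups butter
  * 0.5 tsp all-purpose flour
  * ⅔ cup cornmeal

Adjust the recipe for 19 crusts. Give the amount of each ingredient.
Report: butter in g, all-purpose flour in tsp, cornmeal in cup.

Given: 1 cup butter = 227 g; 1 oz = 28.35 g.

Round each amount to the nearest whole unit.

butter: 1917 g; all-purpose flour: 3 tsp; cornmeal: 4 cup

Scaling factor: 19/3.
butter: 4/3 cup × 19/3 × 227 g/cup ≈ 1917 g
all-purpose flour: 0.5 tsp × 19/3 ≈ 3 tsp
cornmeal: 2/3 cup × 19/3 ≈ 4 cup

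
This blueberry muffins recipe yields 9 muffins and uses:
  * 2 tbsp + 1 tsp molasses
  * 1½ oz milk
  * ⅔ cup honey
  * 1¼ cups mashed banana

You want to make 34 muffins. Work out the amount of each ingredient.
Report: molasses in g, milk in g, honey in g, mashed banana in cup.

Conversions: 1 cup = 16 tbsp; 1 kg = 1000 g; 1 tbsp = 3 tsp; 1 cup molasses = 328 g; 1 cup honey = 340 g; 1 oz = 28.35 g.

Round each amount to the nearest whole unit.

molasses: 181 g; milk: 161 g; honey: 856 g; mashed banana: 5 cup

Scaling factor: 34/9.
molasses: (2 tbsp + 1 tsp = 7/3 tbsp) × 34/9 ÷ 16 tbsp/cup × 328 g/cup ≈ 181 g
milk: 1.5 oz × 34/9 × 28.35 g/oz ≈ 161 g
honey: 2/3 cup × 34/9 × 340 g/cup ≈ 856 g
mashed banana: 1.25 cup × 34/9 ≈ 5 cup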